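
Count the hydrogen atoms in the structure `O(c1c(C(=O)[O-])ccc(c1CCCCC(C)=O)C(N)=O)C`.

Hydrogens are implicit in SMILES; fill each atom to its normal valence:
  4 × C: 2 H each → 8
  4 × C (aromatic): no H
  4 × O: no H
  3 × C: no H
  2 × C: 3 H each → 6
  2 × C (aromatic): 1 H each → 2
  1 × N: 2 H
  1 × O (charge -1): no H
  Total hydrogens = 18.

18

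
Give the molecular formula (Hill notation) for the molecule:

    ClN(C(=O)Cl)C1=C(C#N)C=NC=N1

Heavy atoms from the SMILES: 6 C, 2 Cl, 4 N, 1 O.
Implicit hydrogens by atom environment:
  2 × C (aromatic): 1 H each → 2
  2 × C (aromatic): no H
  2 × C: no H
  2 × Cl: no H
  2 × N (aromatic): no H
  2 × N: no H
  1 × O: no H
  Total hydrogens = 2.
Molecular formula: C6H2Cl2N4O

C6H2Cl2N4O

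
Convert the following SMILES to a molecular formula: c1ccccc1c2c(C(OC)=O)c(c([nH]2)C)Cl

Heavy atoms from the SMILES: 13 C, 1 Cl, 1 N, 2 O.
Implicit hydrogens by atom environment:
  5 × C (aromatic): 1 H each → 5
  5 × C (aromatic): no H
  2 × C: 3 H each → 6
  2 × O: no H
  1 × C: no H
  1 × Cl: no H
  1 × N (aromatic): 1 H
  Total hydrogens = 12.
Molecular formula: C13H12ClNO2

C13H12ClNO2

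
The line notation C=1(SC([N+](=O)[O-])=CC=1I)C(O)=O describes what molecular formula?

C5H2INO4S

Heavy atoms from the SMILES: 5 C, 1 I, 1 N, 4 O, 1 S.
Implicit hydrogens by atom environment:
  3 × C (aromatic): no H
  2 × O: no H
  1 × C (aromatic): 1 H
  1 × C: no H
  1 × I: no H
  1 × N (charge +1): no H
  1 × O: 1 H
  1 × O (charge -1): no H
  1 × S (aromatic): no H
  Total hydrogens = 2.
Molecular formula: C5H2INO4S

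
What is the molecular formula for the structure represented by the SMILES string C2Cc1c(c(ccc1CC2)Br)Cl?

C10H10BrCl

Heavy atoms from the SMILES: 1 Br, 10 C, 1 Cl.
Implicit hydrogens by atom environment:
  4 × C: 2 H each → 8
  4 × C (aromatic): no H
  2 × C (aromatic): 1 H each → 2
  1 × Br: no H
  1 × Cl: no H
  Total hydrogens = 10.
Molecular formula: C10H10BrCl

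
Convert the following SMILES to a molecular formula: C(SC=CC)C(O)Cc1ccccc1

Heavy atoms from the SMILES: 12 C, 1 O, 1 S.
Implicit hydrogens by atom environment:
  5 × C (aromatic): 1 H each → 5
  3 × C: 1 H each → 3
  2 × C: 2 H each → 4
  1 × C: 3 H
  1 × C (aromatic): no H
  1 × O: 1 H
  1 × S: no H
  Total hydrogens = 16.
Molecular formula: C12H16OS

C12H16OS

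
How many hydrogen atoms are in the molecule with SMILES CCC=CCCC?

14

Hydrogens are implicit in SMILES; fill each atom to its normal valence:
  3 × C: 2 H each → 6
  2 × C: 3 H each → 6
  2 × C: 1 H each → 2
  Total hydrogens = 14.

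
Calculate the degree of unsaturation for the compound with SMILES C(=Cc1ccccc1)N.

Molecular formula from the SMILES: C8H9N.
DoU = (2C + 2 + N − H − X)/2 = (2·8 + 2 + 1 − 9 − 0)/2 = 10/2 = 5.
(Structurally: 1 ring(s) + 4 π bond(s) = 5.)

5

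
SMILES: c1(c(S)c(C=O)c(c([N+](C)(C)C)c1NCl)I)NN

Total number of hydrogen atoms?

Hydrogens are implicit in SMILES; fill each atom to its normal valence:
  6 × C (aromatic): no H
  3 × C: 3 H each → 9
  2 × N: 1 H each → 2
  1 × C: 1 H
  1 × Cl: no H
  1 × I: no H
  1 × N: 2 H
  1 × N (charge +1): no H
  1 × O: no H
  1 × S: 1 H
  Total hydrogens = 15.

15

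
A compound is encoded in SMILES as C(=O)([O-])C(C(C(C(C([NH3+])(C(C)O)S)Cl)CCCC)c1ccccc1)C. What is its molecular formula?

C19H30ClNO3S

Heavy atoms from the SMILES: 19 C, 1 Cl, 1 N, 3 O, 1 S.
Implicit hydrogens by atom environment:
  5 × C: 1 H each → 5
  5 × C (aromatic): 1 H each → 5
  3 × C: 3 H each → 9
  3 × C: 2 H each → 6
  2 × C: no H
  1 × C (aromatic): no H
  1 × Cl: no H
  1 × N (charge +1): 3 H
  1 × O: 1 H
  1 × O: no H
  1 × O (charge -1): no H
  1 × S: 1 H
  Total hydrogens = 30.
Molecular formula: C19H30ClNO3S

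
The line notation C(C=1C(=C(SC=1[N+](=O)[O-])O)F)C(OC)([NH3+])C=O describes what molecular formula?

Heavy atoms from the SMILES: 8 C, 1 F, 2 N, 5 O, 1 S.
Implicit hydrogens by atom environment:
  4 × C (aromatic): no H
  3 × O: no H
  1 × C: 3 H
  1 × C: 2 H
  1 × C: 1 H
  1 × C: no H
  1 × F: no H
  1 × N (charge +1): 3 H
  1 × N (charge +1): no H
  1 × O: 1 H
  1 × O (charge -1): no H
  1 × S (aromatic): no H
  Total hydrogens = 10.
Net charge +1.
Molecular formula: C8H10FN2O5S+

C8H10FN2O5S+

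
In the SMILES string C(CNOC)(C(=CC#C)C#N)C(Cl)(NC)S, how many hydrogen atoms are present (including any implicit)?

Hydrogens are implicit in SMILES; fill each atom to its normal valence:
  4 × C: no H
  3 × C: 1 H each → 3
  2 × C: 3 H each → 6
  2 × N: 1 H each → 2
  1 × C: 2 H
  1 × Cl: no H
  1 × N: no H
  1 × O: no H
  1 × S: 1 H
  Total hydrogens = 14.

14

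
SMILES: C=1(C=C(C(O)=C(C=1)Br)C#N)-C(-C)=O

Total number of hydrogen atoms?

6

Hydrogens are implicit in SMILES; fill each atom to its normal valence:
  4 × C (aromatic): no H
  2 × C (aromatic): 1 H each → 2
  2 × C: no H
  1 × Br: no H
  1 × C: 3 H
  1 × N: no H
  1 × O: 1 H
  1 × O: no H
  Total hydrogens = 6.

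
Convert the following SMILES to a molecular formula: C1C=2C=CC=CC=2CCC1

Heavy atoms from the SMILES: 10 C.
Implicit hydrogens by atom environment:
  4 × C: 2 H each → 8
  4 × C (aromatic): 1 H each → 4
  2 × C (aromatic): no H
  Total hydrogens = 12.
Molecular formula: C10H12

C10H12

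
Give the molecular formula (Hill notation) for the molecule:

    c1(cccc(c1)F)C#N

Heavy atoms from the SMILES: 7 C, 1 F, 1 N.
Implicit hydrogens by atom environment:
  4 × C (aromatic): 1 H each → 4
  2 × C (aromatic): no H
  1 × C: no H
  1 × F: no H
  1 × N: no H
  Total hydrogens = 4.
Molecular formula: C7H4FN

C7H4FN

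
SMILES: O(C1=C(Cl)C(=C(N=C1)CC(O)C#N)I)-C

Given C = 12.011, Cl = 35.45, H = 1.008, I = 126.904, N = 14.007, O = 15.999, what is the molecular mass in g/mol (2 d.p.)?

338.53

Molecular formula: C9H8ClIN2O2.
M = 9×12.011 + 1×35.45 + 8×1.008 + 1×126.904 + 2×14.007 + 2×15.999 = 338.53 g/mol.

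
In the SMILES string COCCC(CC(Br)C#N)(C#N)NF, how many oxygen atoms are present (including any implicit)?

1

The symbol for oxygen appears 1 time in the SMILES.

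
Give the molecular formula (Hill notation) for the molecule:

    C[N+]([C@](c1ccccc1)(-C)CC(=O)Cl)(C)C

C13H19ClNO+

Heavy atoms from the SMILES: 13 C, 1 Cl, 1 N, 1 O.
Implicit hydrogens by atom environment:
  5 × C (aromatic): 1 H each → 5
  4 × C: 3 H each → 12
  2 × C: no H
  1 × C: 2 H
  1 × C (aromatic): no H
  1 × Cl: no H
  1 × N (charge +1): no H
  1 × O: no H
  Total hydrogens = 19.
Net charge +1.
Molecular formula: C13H19ClNO+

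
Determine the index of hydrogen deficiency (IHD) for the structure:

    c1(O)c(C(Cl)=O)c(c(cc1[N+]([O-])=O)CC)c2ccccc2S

10

Molecular formula from the SMILES: C15H12ClNO4S.
DoU = (2C + 2 + N − H − X)/2 = (2·15 + 2 + 1 − 12 − 1)/2 = 20/2 = 10.
(Structurally: 2 ring(s) + 8 π bond(s) = 10.)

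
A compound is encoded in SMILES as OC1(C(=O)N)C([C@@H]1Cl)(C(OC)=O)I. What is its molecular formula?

Heavy atoms from the SMILES: 6 C, 1 Cl, 1 I, 1 N, 4 O.
Implicit hydrogens by atom environment:
  4 × C: no H
  3 × O: no H
  1 × C: 3 H
  1 × C: 1 H
  1 × Cl: no H
  1 × I: no H
  1 × N: 2 H
  1 × O: 1 H
  Total hydrogens = 7.
Molecular formula: C6H7ClINO4

C6H7ClINO4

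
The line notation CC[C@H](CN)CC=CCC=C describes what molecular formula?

Heavy atoms from the SMILES: 10 C, 1 N.
Implicit hydrogens by atom environment:
  5 × C: 2 H each → 10
  4 × C: 1 H each → 4
  1 × C: 3 H
  1 × N: 2 H
  Total hydrogens = 19.
Molecular formula: C10H19N

C10H19N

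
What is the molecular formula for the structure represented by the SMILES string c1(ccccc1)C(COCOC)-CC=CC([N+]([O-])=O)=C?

Heavy atoms from the SMILES: 15 C, 1 N, 4 O.
Implicit hydrogens by atom environment:
  5 × C (aromatic): 1 H each → 5
  4 × C: 2 H each → 8
  3 × C: 1 H each → 3
  3 × O: no H
  1 × C: 3 H
  1 × C: no H
  1 × C (aromatic): no H
  1 × N (charge +1): no H
  1 × O (charge -1): no H
  Total hydrogens = 19.
Molecular formula: C15H19NO4

C15H19NO4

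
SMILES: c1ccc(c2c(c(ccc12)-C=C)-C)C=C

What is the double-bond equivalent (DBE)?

Molecular formula from the SMILES: C15H14.
DoU = (2C + 2 + N − H − X)/2 = (2·15 + 2 + 0 − 14 − 0)/2 = 18/2 = 9.
(Structurally: 2 ring(s) + 7 π bond(s) = 9.)

9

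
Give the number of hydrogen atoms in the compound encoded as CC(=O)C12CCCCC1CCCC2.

20

Hydrogens are implicit in SMILES; fill each atom to its normal valence:
  8 × C: 2 H each → 16
  2 × C: no H
  1 × C: 3 H
  1 × C: 1 H
  1 × O: no H
  Total hydrogens = 20.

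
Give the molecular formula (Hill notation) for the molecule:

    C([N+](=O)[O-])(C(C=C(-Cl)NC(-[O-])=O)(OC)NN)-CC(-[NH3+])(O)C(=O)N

Heavy atoms from the SMILES: 9 C, 1 Cl, 6 N, 7 O.
Implicit hydrogens by atom environment:
  5 × C: no H
  4 × O: no H
  2 × C: 1 H each → 2
  2 × N: 2 H each → 4
  2 × N: 1 H each → 2
  2 × O (charge -1): no H
  1 × C: 3 H
  1 × C: 2 H
  1 × Cl: no H
  1 × N (charge +1): 3 H
  1 × N (charge +1): no H
  1 × O: 1 H
  Total hydrogens = 17.
Molecular formula: C9H17ClN6O7

C9H17ClN6O7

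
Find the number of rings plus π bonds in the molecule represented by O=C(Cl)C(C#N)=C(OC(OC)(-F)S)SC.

Molecular formula from the SMILES: C7H7ClFNO3S2.
DoU = (2C + 2 + N − H − X)/2 = (2·7 + 2 + 1 − 7 − 2)/2 = 8/2 = 4.
(Structurally: 0 ring(s) + 4 π bond(s) = 4.)

4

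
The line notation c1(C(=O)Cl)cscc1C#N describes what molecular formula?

C6H2ClNOS

Heavy atoms from the SMILES: 6 C, 1 Cl, 1 N, 1 O, 1 S.
Implicit hydrogens by atom environment:
  2 × C (aromatic): 1 H each → 2
  2 × C (aromatic): no H
  2 × C: no H
  1 × Cl: no H
  1 × N: no H
  1 × O: no H
  1 × S (aromatic): no H
  Total hydrogens = 2.
Molecular formula: C6H2ClNOS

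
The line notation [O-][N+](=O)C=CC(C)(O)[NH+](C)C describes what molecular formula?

Heavy atoms from the SMILES: 6 C, 2 N, 3 O.
Implicit hydrogens by atom environment:
  3 × C: 3 H each → 9
  2 × C: 1 H each → 2
  1 × C: no H
  1 × N (charge +1): 1 H
  1 × N (charge +1): no H
  1 × O: 1 H
  1 × O: no H
  1 × O (charge -1): no H
  Total hydrogens = 13.
Net charge +1.
Molecular formula: C6H13N2O3+

C6H13N2O3+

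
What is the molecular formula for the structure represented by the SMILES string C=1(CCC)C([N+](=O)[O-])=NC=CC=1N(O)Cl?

Heavy atoms from the SMILES: 8 C, 1 Cl, 3 N, 3 O.
Implicit hydrogens by atom environment:
  3 × C (aromatic): no H
  2 × C: 2 H each → 4
  2 × C (aromatic): 1 H each → 2
  1 × C: 3 H
  1 × Cl: no H
  1 × N (aromatic): no H
  1 × N: no H
  1 × N (charge +1): no H
  1 × O: 1 H
  1 × O: no H
  1 × O (charge -1): no H
  Total hydrogens = 10.
Molecular formula: C8H10ClN3O3

C8H10ClN3O3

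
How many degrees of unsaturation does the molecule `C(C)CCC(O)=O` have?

1

Molecular formula from the SMILES: C5H10O2.
DoU = (2C + 2 + N − H − X)/2 = (2·5 + 2 + 0 − 10 − 0)/2 = 2/2 = 1.
(Structurally: 0 ring(s) + 1 π bond(s) = 1.)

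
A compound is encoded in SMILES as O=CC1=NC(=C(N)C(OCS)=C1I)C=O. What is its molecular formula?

Heavy atoms from the SMILES: 8 C, 1 I, 2 N, 3 O, 1 S.
Implicit hydrogens by atom environment:
  5 × C (aromatic): no H
  3 × O: no H
  2 × C: 1 H each → 2
  1 × C: 2 H
  1 × I: no H
  1 × N: 2 H
  1 × N (aromatic): no H
  1 × S: 1 H
  Total hydrogens = 7.
Molecular formula: C8H7IN2O3S

C8H7IN2O3S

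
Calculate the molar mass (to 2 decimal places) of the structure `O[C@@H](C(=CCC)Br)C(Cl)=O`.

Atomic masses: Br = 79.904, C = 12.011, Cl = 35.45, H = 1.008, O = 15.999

Molecular formula: C6H8BrClO2.
M = 1×79.904 + 6×12.011 + 1×35.45 + 8×1.008 + 2×15.999 = 227.48 g/mol.

227.48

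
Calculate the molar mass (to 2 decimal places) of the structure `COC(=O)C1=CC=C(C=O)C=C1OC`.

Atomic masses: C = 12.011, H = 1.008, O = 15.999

Molecular formula: C10H10O4.
M = 10×12.011 + 10×1.008 + 4×15.999 = 194.19 g/mol.

194.19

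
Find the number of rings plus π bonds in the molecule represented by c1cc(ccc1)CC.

Molecular formula from the SMILES: C8H10.
DoU = (2C + 2 + N − H − X)/2 = (2·8 + 2 + 0 − 10 − 0)/2 = 8/2 = 4.
(Structurally: 1 ring(s) + 3 π bond(s) = 4.)

4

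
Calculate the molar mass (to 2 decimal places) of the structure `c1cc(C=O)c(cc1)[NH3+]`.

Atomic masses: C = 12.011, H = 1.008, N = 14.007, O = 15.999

Molecular formula: C7H8NO+.
M = 7×12.011 + 8×1.008 + 1×14.007 + 1×15.999 = 122.15 g/mol.

122.15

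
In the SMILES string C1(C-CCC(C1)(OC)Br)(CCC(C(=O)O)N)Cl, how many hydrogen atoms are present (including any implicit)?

19

Hydrogens are implicit in SMILES; fill each atom to its normal valence:
  6 × C: 2 H each → 12
  3 × C: no H
  2 × O: no H
  1 × Br: no H
  1 × C: 3 H
  1 × C: 1 H
  1 × Cl: no H
  1 × N: 2 H
  1 × O: 1 H
  Total hydrogens = 19.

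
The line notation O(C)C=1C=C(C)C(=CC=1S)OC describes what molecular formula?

C9H12O2S

Heavy atoms from the SMILES: 9 C, 2 O, 1 S.
Implicit hydrogens by atom environment:
  4 × C (aromatic): no H
  3 × C: 3 H each → 9
  2 × C (aromatic): 1 H each → 2
  2 × O: no H
  1 × S: 1 H
  Total hydrogens = 12.
Molecular formula: C9H12O2S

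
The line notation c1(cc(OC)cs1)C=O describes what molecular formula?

C6H6O2S

Heavy atoms from the SMILES: 6 C, 2 O, 1 S.
Implicit hydrogens by atom environment:
  2 × C (aromatic): 1 H each → 2
  2 × C (aromatic): no H
  2 × O: no H
  1 × C: 3 H
  1 × C: 1 H
  1 × S (aromatic): no H
  Total hydrogens = 6.
Molecular formula: C6H6O2S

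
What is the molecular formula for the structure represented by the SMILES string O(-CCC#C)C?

C5H8O

Heavy atoms from the SMILES: 5 C, 1 O.
Implicit hydrogens by atom environment:
  2 × C: 2 H each → 4
  1 × C: 3 H
  1 × C: 1 H
  1 × C: no H
  1 × O: no H
  Total hydrogens = 8.
Molecular formula: C5H8O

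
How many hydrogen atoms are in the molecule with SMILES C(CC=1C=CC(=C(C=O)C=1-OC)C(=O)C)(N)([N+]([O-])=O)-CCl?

Hydrogens are implicit in SMILES; fill each atom to its normal valence:
  4 × C (aromatic): no H
  4 × O: no H
  2 × C: 3 H each → 6
  2 × C: 2 H each → 4
  2 × C (aromatic): 1 H each → 2
  2 × C: no H
  1 × C: 1 H
  1 × Cl: no H
  1 × N: 2 H
  1 × N (charge +1): no H
  1 × O (charge -1): no H
  Total hydrogens = 15.

15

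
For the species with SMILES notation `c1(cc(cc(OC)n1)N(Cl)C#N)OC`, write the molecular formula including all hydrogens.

C8H8ClN3O2

Heavy atoms from the SMILES: 8 C, 1 Cl, 3 N, 2 O.
Implicit hydrogens by atom environment:
  3 × C (aromatic): no H
  2 × C: 3 H each → 6
  2 × C (aromatic): 1 H each → 2
  2 × N: no H
  2 × O: no H
  1 × C: no H
  1 × Cl: no H
  1 × N (aromatic): no H
  Total hydrogens = 8.
Molecular formula: C8H8ClN3O2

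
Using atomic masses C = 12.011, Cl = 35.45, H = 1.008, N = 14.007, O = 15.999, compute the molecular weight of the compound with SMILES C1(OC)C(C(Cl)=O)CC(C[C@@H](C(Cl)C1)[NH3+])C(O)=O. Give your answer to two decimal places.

Molecular formula: C11H18Cl2NO4+.
M = 11×12.011 + 2×35.45 + 18×1.008 + 1×14.007 + 4×15.999 = 299.17 g/mol.

299.17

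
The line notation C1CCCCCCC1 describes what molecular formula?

Heavy atoms from the SMILES: 8 C.
Implicit hydrogens by atom environment:
  8 × C: 2 H each → 16
  Total hydrogens = 16.
Molecular formula: C8H16

C8H16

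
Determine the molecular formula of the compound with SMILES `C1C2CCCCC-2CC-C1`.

C10H18

Heavy atoms from the SMILES: 10 C.
Implicit hydrogens by atom environment:
  8 × C: 2 H each → 16
  2 × C: 1 H each → 2
  Total hydrogens = 18.
Molecular formula: C10H18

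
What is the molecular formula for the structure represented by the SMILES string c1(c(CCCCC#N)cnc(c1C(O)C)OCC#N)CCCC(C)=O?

C19H25N3O3

Heavy atoms from the SMILES: 19 C, 3 N, 3 O.
Implicit hydrogens by atom environment:
  8 × C: 2 H each → 16
  4 × C (aromatic): no H
  3 × C: no H
  2 × C: 3 H each → 6
  2 × N: no H
  2 × O: no H
  1 × C (aromatic): 1 H
  1 × C: 1 H
  1 × N (aromatic): no H
  1 × O: 1 H
  Total hydrogens = 25.
Molecular formula: C19H25N3O3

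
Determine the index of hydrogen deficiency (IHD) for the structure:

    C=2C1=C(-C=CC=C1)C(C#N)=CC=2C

9

Molecular formula from the SMILES: C12H9N.
DoU = (2C + 2 + N − H − X)/2 = (2·12 + 2 + 1 − 9 − 0)/2 = 18/2 = 9.
(Structurally: 2 ring(s) + 7 π bond(s) = 9.)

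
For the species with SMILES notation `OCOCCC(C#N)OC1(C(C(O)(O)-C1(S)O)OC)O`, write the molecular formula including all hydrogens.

Heavy atoms from the SMILES: 10 C, 1 N, 8 O, 1 S.
Implicit hydrogens by atom environment:
  5 × O: 1 H each → 5
  4 × C: no H
  3 × C: 2 H each → 6
  3 × O: no H
  2 × C: 1 H each → 2
  1 × C: 3 H
  1 × N: no H
  1 × S: 1 H
  Total hydrogens = 17.
Molecular formula: C10H17NO8S

C10H17NO8S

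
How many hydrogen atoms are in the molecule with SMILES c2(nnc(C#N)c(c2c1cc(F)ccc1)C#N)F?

Hydrogens are implicit in SMILES; fill each atom to its normal valence:
  6 × C (aromatic): no H
  4 × C (aromatic): 1 H each → 4
  2 × C: no H
  2 × F: no H
  2 × N (aromatic): no H
  2 × N: no H
  Total hydrogens = 4.

4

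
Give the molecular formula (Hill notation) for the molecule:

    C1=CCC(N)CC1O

Heavy atoms from the SMILES: 6 C, 1 N, 1 O.
Implicit hydrogens by atom environment:
  4 × C: 1 H each → 4
  2 × C: 2 H each → 4
  1 × N: 2 H
  1 × O: 1 H
  Total hydrogens = 11.
Molecular formula: C6H11NO

C6H11NO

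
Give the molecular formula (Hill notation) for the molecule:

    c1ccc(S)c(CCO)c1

C8H10OS

Heavy atoms from the SMILES: 8 C, 1 O, 1 S.
Implicit hydrogens by atom environment:
  4 × C (aromatic): 1 H each → 4
  2 × C: 2 H each → 4
  2 × C (aromatic): no H
  1 × O: 1 H
  1 × S: 1 H
  Total hydrogens = 10.
Molecular formula: C8H10OS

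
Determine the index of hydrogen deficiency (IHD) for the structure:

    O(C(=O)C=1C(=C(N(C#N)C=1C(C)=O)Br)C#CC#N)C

Molecular formula from the SMILES: C12H6BrN3O3.
DoU = (2C + 2 + N − H − X)/2 = (2·12 + 2 + 3 − 6 − 1)/2 = 22/2 = 11.
(Structurally: 1 ring(s) + 10 π bond(s) = 11.)

11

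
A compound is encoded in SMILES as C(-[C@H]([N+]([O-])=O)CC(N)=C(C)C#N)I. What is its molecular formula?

Heavy atoms from the SMILES: 7 C, 1 I, 3 N, 2 O.
Implicit hydrogens by atom environment:
  3 × C: no H
  2 × C: 2 H each → 4
  1 × C: 3 H
  1 × C: 1 H
  1 × I: no H
  1 × N: 2 H
  1 × N (charge +1): no H
  1 × N: no H
  1 × O: no H
  1 × O (charge -1): no H
  Total hydrogens = 10.
Molecular formula: C7H10IN3O2

C7H10IN3O2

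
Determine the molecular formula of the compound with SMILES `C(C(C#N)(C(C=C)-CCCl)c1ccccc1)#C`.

C15H14ClN

Heavy atoms from the SMILES: 15 C, 1 Cl, 1 N.
Implicit hydrogens by atom environment:
  5 × C (aromatic): 1 H each → 5
  3 × C: 2 H each → 6
  3 × C: 1 H each → 3
  3 × C: no H
  1 × C (aromatic): no H
  1 × Cl: no H
  1 × N: no H
  Total hydrogens = 14.
Molecular formula: C15H14ClN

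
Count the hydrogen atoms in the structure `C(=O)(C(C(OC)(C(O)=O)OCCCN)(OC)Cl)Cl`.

Hydrogens are implicit in SMILES; fill each atom to its normal valence:
  5 × O: no H
  4 × C: no H
  3 × C: 2 H each → 6
  2 × C: 3 H each → 6
  2 × Cl: no H
  1 × N: 2 H
  1 × O: 1 H
  Total hydrogens = 15.

15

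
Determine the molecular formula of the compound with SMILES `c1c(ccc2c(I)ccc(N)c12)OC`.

C11H10INO

Heavy atoms from the SMILES: 11 C, 1 I, 1 N, 1 O.
Implicit hydrogens by atom environment:
  5 × C (aromatic): 1 H each → 5
  5 × C (aromatic): no H
  1 × C: 3 H
  1 × I: no H
  1 × N: 2 H
  1 × O: no H
  Total hydrogens = 10.
Molecular formula: C11H10INO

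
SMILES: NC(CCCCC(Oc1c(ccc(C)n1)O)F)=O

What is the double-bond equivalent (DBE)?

5

Molecular formula from the SMILES: C12H17FN2O3.
DoU = (2C + 2 + N − H − X)/2 = (2·12 + 2 + 2 − 17 − 1)/2 = 10/2 = 5.
(Structurally: 1 ring(s) + 4 π bond(s) = 5.)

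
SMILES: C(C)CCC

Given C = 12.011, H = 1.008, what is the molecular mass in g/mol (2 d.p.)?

72.15

Molecular formula: C5H12.
M = 5×12.011 + 12×1.008 = 72.15 g/mol.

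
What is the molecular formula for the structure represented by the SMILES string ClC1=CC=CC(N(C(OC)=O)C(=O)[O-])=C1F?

C9H6ClFNO4-

Heavy atoms from the SMILES: 9 C, 1 Cl, 1 F, 1 N, 4 O.
Implicit hydrogens by atom environment:
  3 × C (aromatic): 1 H each → 3
  3 × C (aromatic): no H
  3 × O: no H
  2 × C: no H
  1 × C: 3 H
  1 × Cl: no H
  1 × F: no H
  1 × N: no H
  1 × O (charge -1): no H
  Total hydrogens = 6.
Net charge -1.
Molecular formula: C9H6ClFNO4-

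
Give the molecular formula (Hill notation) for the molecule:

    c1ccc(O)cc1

Heavy atoms from the SMILES: 6 C, 1 O.
Implicit hydrogens by atom environment:
  5 × C (aromatic): 1 H each → 5
  1 × C (aromatic): no H
  1 × O: 1 H
  Total hydrogens = 6.
Molecular formula: C6H6O

C6H6O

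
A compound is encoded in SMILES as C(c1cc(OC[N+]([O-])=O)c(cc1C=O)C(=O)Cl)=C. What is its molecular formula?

C11H8ClNO5

Heavy atoms from the SMILES: 11 C, 1 Cl, 1 N, 5 O.
Implicit hydrogens by atom environment:
  4 × C (aromatic): no H
  4 × O: no H
  2 × C: 2 H each → 4
  2 × C (aromatic): 1 H each → 2
  2 × C: 1 H each → 2
  1 × C: no H
  1 × Cl: no H
  1 × N (charge +1): no H
  1 × O (charge -1): no H
  Total hydrogens = 8.
Molecular formula: C11H8ClNO5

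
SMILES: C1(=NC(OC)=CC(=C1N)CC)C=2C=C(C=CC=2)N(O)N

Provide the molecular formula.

C14H18N4O2

Heavy atoms from the SMILES: 14 C, 4 N, 2 O.
Implicit hydrogens by atom environment:
  6 × C (aromatic): no H
  5 × C (aromatic): 1 H each → 5
  2 × C: 3 H each → 6
  2 × N: 2 H each → 4
  1 × C: 2 H
  1 × N (aromatic): no H
  1 × N: no H
  1 × O: 1 H
  1 × O: no H
  Total hydrogens = 18.
Molecular formula: C14H18N4O2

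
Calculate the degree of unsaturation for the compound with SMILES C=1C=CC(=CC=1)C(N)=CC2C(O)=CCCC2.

Molecular formula from the SMILES: C14H17NO.
DoU = (2C + 2 + N − H − X)/2 = (2·14 + 2 + 1 − 17 − 0)/2 = 14/2 = 7.
(Structurally: 2 ring(s) + 5 π bond(s) = 7.)

7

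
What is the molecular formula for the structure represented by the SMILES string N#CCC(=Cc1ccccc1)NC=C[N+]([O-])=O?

Heavy atoms from the SMILES: 12 C, 3 N, 2 O.
Implicit hydrogens by atom environment:
  5 × C (aromatic): 1 H each → 5
  3 × C: 1 H each → 3
  2 × C: no H
  1 × C: 2 H
  1 × C (aromatic): no H
  1 × N: 1 H
  1 × N: no H
  1 × N (charge +1): no H
  1 × O: no H
  1 × O (charge -1): no H
  Total hydrogens = 11.
Molecular formula: C12H11N3O2

C12H11N3O2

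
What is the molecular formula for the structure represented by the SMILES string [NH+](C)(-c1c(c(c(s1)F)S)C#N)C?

Heavy atoms from the SMILES: 7 C, 1 F, 2 N, 2 S.
Implicit hydrogens by atom environment:
  4 × C (aromatic): no H
  2 × C: 3 H each → 6
  1 × C: no H
  1 × F: no H
  1 × N (charge +1): 1 H
  1 × N: no H
  1 × S: 1 H
  1 × S (aromatic): no H
  Total hydrogens = 8.
Net charge +1.
Molecular formula: C7H8FN2S2+

C7H8FN2S2+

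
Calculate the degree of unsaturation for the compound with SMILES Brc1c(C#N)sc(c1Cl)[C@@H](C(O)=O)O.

6

Molecular formula from the SMILES: C7H3BrClNO3S.
DoU = (2C + 2 + N − H − X)/2 = (2·7 + 2 + 1 − 3 − 2)/2 = 12/2 = 6.
(Structurally: 1 ring(s) + 5 π bond(s) = 6.)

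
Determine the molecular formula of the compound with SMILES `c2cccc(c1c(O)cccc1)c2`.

Heavy atoms from the SMILES: 12 C, 1 O.
Implicit hydrogens by atom environment:
  9 × C (aromatic): 1 H each → 9
  3 × C (aromatic): no H
  1 × O: 1 H
  Total hydrogens = 10.
Molecular formula: C12H10O

C12H10O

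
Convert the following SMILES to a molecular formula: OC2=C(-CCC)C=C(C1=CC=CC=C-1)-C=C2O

C15H16O2

Heavy atoms from the SMILES: 15 C, 2 O.
Implicit hydrogens by atom environment:
  7 × C (aromatic): 1 H each → 7
  5 × C (aromatic): no H
  2 × C: 2 H each → 4
  2 × O: 1 H each → 2
  1 × C: 3 H
  Total hydrogens = 16.
Molecular formula: C15H16O2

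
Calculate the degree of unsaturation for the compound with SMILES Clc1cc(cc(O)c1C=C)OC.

Molecular formula from the SMILES: C9H9ClO2.
DoU = (2C + 2 + N − H − X)/2 = (2·9 + 2 + 0 − 9 − 1)/2 = 10/2 = 5.
(Structurally: 1 ring(s) + 4 π bond(s) = 5.)

5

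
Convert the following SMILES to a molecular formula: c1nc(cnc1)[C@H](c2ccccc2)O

C11H10N2O

Heavy atoms from the SMILES: 11 C, 2 N, 1 O.
Implicit hydrogens by atom environment:
  8 × C (aromatic): 1 H each → 8
  2 × C (aromatic): no H
  2 × N (aromatic): no H
  1 × C: 1 H
  1 × O: 1 H
  Total hydrogens = 10.
Molecular formula: C11H10N2O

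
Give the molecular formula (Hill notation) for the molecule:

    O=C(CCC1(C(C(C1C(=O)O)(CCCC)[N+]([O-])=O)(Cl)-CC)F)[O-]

Heavy atoms from the SMILES: 14 C, 1 Cl, 1 F, 1 N, 6 O.
Implicit hydrogens by atom environment:
  6 × C: 2 H each → 12
  5 × C: no H
  3 × O: no H
  2 × C: 3 H each → 6
  2 × O (charge -1): no H
  1 × C: 1 H
  1 × Cl: no H
  1 × F: no H
  1 × N (charge +1): no H
  1 × O: 1 H
  Total hydrogens = 20.
Net charge -1.
Molecular formula: C14H20ClFNO6-

C14H20ClFNO6-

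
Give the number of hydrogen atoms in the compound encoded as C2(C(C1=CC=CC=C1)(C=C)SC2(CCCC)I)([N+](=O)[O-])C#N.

17

Hydrogens are implicit in SMILES; fill each atom to its normal valence:
  5 × C (aromatic): 1 H each → 5
  4 × C: 2 H each → 8
  4 × C: no H
  1 × C: 3 H
  1 × C: 1 H
  1 × C (aromatic): no H
  1 × I: no H
  1 × N (charge +1): no H
  1 × N: no H
  1 × O: no H
  1 × O (charge -1): no H
  1 × S: no H
  Total hydrogens = 17.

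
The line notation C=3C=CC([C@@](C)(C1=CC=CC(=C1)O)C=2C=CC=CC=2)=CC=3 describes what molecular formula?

C20H18O

Heavy atoms from the SMILES: 20 C, 1 O.
Implicit hydrogens by atom environment:
  14 × C (aromatic): 1 H each → 14
  4 × C (aromatic): no H
  1 × C: 3 H
  1 × C: no H
  1 × O: 1 H
  Total hydrogens = 18.
Molecular formula: C20H18O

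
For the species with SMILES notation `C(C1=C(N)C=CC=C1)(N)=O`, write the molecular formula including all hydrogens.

C7H8N2O

Heavy atoms from the SMILES: 7 C, 2 N, 1 O.
Implicit hydrogens by atom environment:
  4 × C (aromatic): 1 H each → 4
  2 × C (aromatic): no H
  2 × N: 2 H each → 4
  1 × C: no H
  1 × O: no H
  Total hydrogens = 8.
Molecular formula: C7H8N2O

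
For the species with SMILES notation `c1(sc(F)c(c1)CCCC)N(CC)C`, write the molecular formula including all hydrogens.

Heavy atoms from the SMILES: 11 C, 1 F, 1 N, 1 S.
Implicit hydrogens by atom environment:
  4 × C: 2 H each → 8
  3 × C: 3 H each → 9
  3 × C (aromatic): no H
  1 × C (aromatic): 1 H
  1 × F: no H
  1 × N: no H
  1 × S (aromatic): no H
  Total hydrogens = 18.
Molecular formula: C11H18FNS

C11H18FNS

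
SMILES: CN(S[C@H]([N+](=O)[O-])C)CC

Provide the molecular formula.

C5H12N2O2S

Heavy atoms from the SMILES: 5 C, 2 N, 2 O, 1 S.
Implicit hydrogens by atom environment:
  3 × C: 3 H each → 9
  1 × C: 2 H
  1 × C: 1 H
  1 × N: no H
  1 × N (charge +1): no H
  1 × O: no H
  1 × O (charge -1): no H
  1 × S: no H
  Total hydrogens = 12.
Molecular formula: C5H12N2O2S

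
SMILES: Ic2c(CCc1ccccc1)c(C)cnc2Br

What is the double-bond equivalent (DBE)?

Molecular formula from the SMILES: C14H13BrIN.
DoU = (2C + 2 + N − H − X)/2 = (2·14 + 2 + 1 − 13 − 2)/2 = 16/2 = 8.
(Structurally: 2 ring(s) + 6 π bond(s) = 8.)

8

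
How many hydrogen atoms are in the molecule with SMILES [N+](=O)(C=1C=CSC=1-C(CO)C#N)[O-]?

Hydrogens are implicit in SMILES; fill each atom to its normal valence:
  2 × C (aromatic): 1 H each → 2
  2 × C (aromatic): no H
  1 × C: 2 H
  1 × C: 1 H
  1 × C: no H
  1 × N (charge +1): no H
  1 × N: no H
  1 × O: 1 H
  1 × O: no H
  1 × O (charge -1): no H
  1 × S (aromatic): no H
  Total hydrogens = 6.

6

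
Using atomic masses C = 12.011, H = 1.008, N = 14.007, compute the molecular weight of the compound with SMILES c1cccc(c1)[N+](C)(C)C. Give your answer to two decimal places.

Molecular formula: C9H14N+.
M = 9×12.011 + 14×1.008 + 1×14.007 = 136.22 g/mol.

136.22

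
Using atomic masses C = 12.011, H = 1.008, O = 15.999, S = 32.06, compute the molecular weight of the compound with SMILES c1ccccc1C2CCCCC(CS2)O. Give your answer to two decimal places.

Molecular formula: C13H18OS.
M = 13×12.011 + 18×1.008 + 1×15.999 + 1×32.06 = 222.35 g/mol.

222.35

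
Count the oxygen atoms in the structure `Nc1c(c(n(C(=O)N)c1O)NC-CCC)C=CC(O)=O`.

4

The symbol for oxygen appears 4 times in the SMILES.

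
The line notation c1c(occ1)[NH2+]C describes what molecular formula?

C5H8NO+

Heavy atoms from the SMILES: 5 C, 1 N, 1 O.
Implicit hydrogens by atom environment:
  3 × C (aromatic): 1 H each → 3
  1 × C: 3 H
  1 × C (aromatic): no H
  1 × N (charge +1): 2 H
  1 × O (aromatic): no H
  Total hydrogens = 8.
Net charge +1.
Molecular formula: C5H8NO+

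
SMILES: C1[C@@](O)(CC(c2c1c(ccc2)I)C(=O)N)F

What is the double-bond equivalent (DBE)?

6

Molecular formula from the SMILES: C11H11FINO2.
DoU = (2C + 2 + N − H − X)/2 = (2·11 + 2 + 1 − 11 − 2)/2 = 12/2 = 6.
(Structurally: 2 ring(s) + 4 π bond(s) = 6.)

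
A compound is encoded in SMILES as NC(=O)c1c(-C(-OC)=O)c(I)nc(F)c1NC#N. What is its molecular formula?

C9H6FIN4O3

Heavy atoms from the SMILES: 9 C, 1 F, 1 I, 4 N, 3 O.
Implicit hydrogens by atom environment:
  5 × C (aromatic): no H
  3 × C: no H
  3 × O: no H
  1 × C: 3 H
  1 × F: no H
  1 × I: no H
  1 × N: 2 H
  1 × N: 1 H
  1 × N (aromatic): no H
  1 × N: no H
  Total hydrogens = 6.
Molecular formula: C9H6FIN4O3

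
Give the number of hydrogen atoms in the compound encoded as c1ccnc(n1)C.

Hydrogens are implicit in SMILES; fill each atom to its normal valence:
  3 × C (aromatic): 1 H each → 3
  2 × N (aromatic): no H
  1 × C: 3 H
  1 × C (aromatic): no H
  Total hydrogens = 6.

6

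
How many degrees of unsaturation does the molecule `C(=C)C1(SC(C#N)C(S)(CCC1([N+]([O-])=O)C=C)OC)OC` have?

6

Molecular formula from the SMILES: C13H18N2O4S2.
DoU = (2C + 2 + N − H − X)/2 = (2·13 + 2 + 2 − 18 − 0)/2 = 12/2 = 6.
(Structurally: 1 ring(s) + 5 π bond(s) = 6.)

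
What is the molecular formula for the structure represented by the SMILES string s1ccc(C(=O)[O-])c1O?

Heavy atoms from the SMILES: 5 C, 3 O, 1 S.
Implicit hydrogens by atom environment:
  2 × C (aromatic): 1 H each → 2
  2 × C (aromatic): no H
  1 × C: no H
  1 × O: 1 H
  1 × O: no H
  1 × O (charge -1): no H
  1 × S (aromatic): no H
  Total hydrogens = 3.
Net charge -1.
Molecular formula: C5H3O3S-

C5H3O3S-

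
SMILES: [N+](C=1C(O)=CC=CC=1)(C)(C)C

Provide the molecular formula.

Heavy atoms from the SMILES: 9 C, 1 N, 1 O.
Implicit hydrogens by atom environment:
  4 × C (aromatic): 1 H each → 4
  3 × C: 3 H each → 9
  2 × C (aromatic): no H
  1 × N (charge +1): no H
  1 × O: 1 H
  Total hydrogens = 14.
Net charge +1.
Molecular formula: C9H14NO+

C9H14NO+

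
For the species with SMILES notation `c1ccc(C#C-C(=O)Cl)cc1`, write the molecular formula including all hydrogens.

Heavy atoms from the SMILES: 9 C, 1 Cl, 1 O.
Implicit hydrogens by atom environment:
  5 × C (aromatic): 1 H each → 5
  3 × C: no H
  1 × C (aromatic): no H
  1 × Cl: no H
  1 × O: no H
  Total hydrogens = 5.
Molecular formula: C9H5ClO

C9H5ClO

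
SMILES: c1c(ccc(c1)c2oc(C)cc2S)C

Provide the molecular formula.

C12H12OS

Heavy atoms from the SMILES: 12 C, 1 O, 1 S.
Implicit hydrogens by atom environment:
  5 × C (aromatic): 1 H each → 5
  5 × C (aromatic): no H
  2 × C: 3 H each → 6
  1 × O (aromatic): no H
  1 × S: 1 H
  Total hydrogens = 12.
Molecular formula: C12H12OS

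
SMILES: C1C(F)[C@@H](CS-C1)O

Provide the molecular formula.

Heavy atoms from the SMILES: 5 C, 1 F, 1 O, 1 S.
Implicit hydrogens by atom environment:
  3 × C: 2 H each → 6
  2 × C: 1 H each → 2
  1 × F: no H
  1 × O: 1 H
  1 × S: no H
  Total hydrogens = 9.
Molecular formula: C5H9FOS

C5H9FOS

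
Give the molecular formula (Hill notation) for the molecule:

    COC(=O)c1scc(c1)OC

C7H8O3S

Heavy atoms from the SMILES: 7 C, 3 O, 1 S.
Implicit hydrogens by atom environment:
  3 × O: no H
  2 × C: 3 H each → 6
  2 × C (aromatic): 1 H each → 2
  2 × C (aromatic): no H
  1 × C: no H
  1 × S (aromatic): no H
  Total hydrogens = 8.
Molecular formula: C7H8O3S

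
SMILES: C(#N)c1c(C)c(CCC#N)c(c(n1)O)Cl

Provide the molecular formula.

Heavy atoms from the SMILES: 10 C, 1 Cl, 3 N, 1 O.
Implicit hydrogens by atom environment:
  5 × C (aromatic): no H
  2 × C: 2 H each → 4
  2 × C: no H
  2 × N: no H
  1 × C: 3 H
  1 × Cl: no H
  1 × N (aromatic): no H
  1 × O: 1 H
  Total hydrogens = 8.
Molecular formula: C10H8ClN3O

C10H8ClN3O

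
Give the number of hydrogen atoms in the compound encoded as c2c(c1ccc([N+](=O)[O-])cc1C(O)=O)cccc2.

9

Hydrogens are implicit in SMILES; fill each atom to its normal valence:
  8 × C (aromatic): 1 H each → 8
  4 × C (aromatic): no H
  2 × O: no H
  1 × C: no H
  1 × N (charge +1): no H
  1 × O: 1 H
  1 × O (charge -1): no H
  Total hydrogens = 9.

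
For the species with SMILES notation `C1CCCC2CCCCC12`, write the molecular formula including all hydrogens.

C10H18

Heavy atoms from the SMILES: 10 C.
Implicit hydrogens by atom environment:
  8 × C: 2 H each → 16
  2 × C: 1 H each → 2
  Total hydrogens = 18.
Molecular formula: C10H18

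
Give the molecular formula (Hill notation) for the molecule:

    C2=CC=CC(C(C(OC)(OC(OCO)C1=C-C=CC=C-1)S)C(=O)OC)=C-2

Heavy atoms from the SMILES: 19 C, 6 O, 1 S.
Implicit hydrogens by atom environment:
  10 × C (aromatic): 1 H each → 10
  5 × O: no H
  2 × C: 3 H each → 6
  2 × C: 1 H each → 2
  2 × C: no H
  2 × C (aromatic): no H
  1 × C: 2 H
  1 × O: 1 H
  1 × S: 1 H
  Total hydrogens = 22.
Molecular formula: C19H22O6S

C19H22O6S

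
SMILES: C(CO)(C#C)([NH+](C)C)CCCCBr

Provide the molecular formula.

Heavy atoms from the SMILES: 1 Br, 10 C, 1 N, 1 O.
Implicit hydrogens by atom environment:
  5 × C: 2 H each → 10
  2 × C: 3 H each → 6
  2 × C: no H
  1 × Br: no H
  1 × C: 1 H
  1 × N (charge +1): 1 H
  1 × O: 1 H
  Total hydrogens = 19.
Net charge +1.
Molecular formula: C10H19BrNO+

C10H19BrNO+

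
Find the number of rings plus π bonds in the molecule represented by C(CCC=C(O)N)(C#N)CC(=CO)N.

4

Molecular formula from the SMILES: C9H15N3O2.
DoU = (2C + 2 + N − H − X)/2 = (2·9 + 2 + 3 − 15 − 0)/2 = 8/2 = 4.
(Structurally: 0 ring(s) + 4 π bond(s) = 4.)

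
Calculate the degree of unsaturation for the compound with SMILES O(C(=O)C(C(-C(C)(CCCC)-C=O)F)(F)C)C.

Molecular formula from the SMILES: C12H20F2O3.
DoU = (2C + 2 + N − H − X)/2 = (2·12 + 2 + 0 − 20 − 2)/2 = 4/2 = 2.
(Structurally: 0 ring(s) + 2 π bond(s) = 2.)

2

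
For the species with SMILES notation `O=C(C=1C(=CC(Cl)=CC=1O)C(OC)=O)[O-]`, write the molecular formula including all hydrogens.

Heavy atoms from the SMILES: 9 C, 1 Cl, 5 O.
Implicit hydrogens by atom environment:
  4 × C (aromatic): no H
  3 × O: no H
  2 × C (aromatic): 1 H each → 2
  2 × C: no H
  1 × C: 3 H
  1 × Cl: no H
  1 × O: 1 H
  1 × O (charge -1): no H
  Total hydrogens = 6.
Net charge -1.
Molecular formula: C9H6ClO5-

C9H6ClO5-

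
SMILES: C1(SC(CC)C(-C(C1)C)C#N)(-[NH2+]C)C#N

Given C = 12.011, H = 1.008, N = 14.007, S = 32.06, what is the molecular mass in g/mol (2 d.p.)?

224.35

Molecular formula: C11H18N3S+.
M = 11×12.011 + 18×1.008 + 3×14.007 + 1×32.06 = 224.35 g/mol.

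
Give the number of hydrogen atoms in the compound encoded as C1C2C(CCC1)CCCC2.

Hydrogens are implicit in SMILES; fill each atom to its normal valence:
  8 × C: 2 H each → 16
  2 × C: 1 H each → 2
  Total hydrogens = 18.

18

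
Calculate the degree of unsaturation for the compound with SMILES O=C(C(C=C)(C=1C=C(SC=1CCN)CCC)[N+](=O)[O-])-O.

Molecular formula from the SMILES: C13H18N2O4S.
DoU = (2C + 2 + N − H − X)/2 = (2·13 + 2 + 2 − 18 − 0)/2 = 12/2 = 6.
(Structurally: 1 ring(s) + 5 π bond(s) = 6.)

6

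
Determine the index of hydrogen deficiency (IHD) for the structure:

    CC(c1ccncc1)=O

Molecular formula from the SMILES: C7H7NO.
DoU = (2C + 2 + N − H − X)/2 = (2·7 + 2 + 1 − 7 − 0)/2 = 10/2 = 5.
(Structurally: 1 ring(s) + 4 π bond(s) = 5.)

5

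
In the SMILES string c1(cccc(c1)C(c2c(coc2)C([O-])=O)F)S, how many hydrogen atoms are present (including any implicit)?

Hydrogens are implicit in SMILES; fill each atom to its normal valence:
  6 × C (aromatic): 1 H each → 6
  4 × C (aromatic): no H
  1 × C: 1 H
  1 × C: no H
  1 × F: no H
  1 × O (aromatic): no H
  1 × O: no H
  1 × O (charge -1): no H
  1 × S: 1 H
  Total hydrogens = 8.

8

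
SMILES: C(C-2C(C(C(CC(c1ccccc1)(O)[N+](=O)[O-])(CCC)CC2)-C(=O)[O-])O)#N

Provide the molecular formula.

Heavy atoms from the SMILES: 19 C, 2 N, 6 O.
Implicit hydrogens by atom environment:
  5 × C: 2 H each → 10
  5 × C (aromatic): 1 H each → 5
  4 × C: no H
  3 × C: 1 H each → 3
  2 × O: 1 H each → 2
  2 × O: no H
  2 × O (charge -1): no H
  1 × C: 3 H
  1 × C (aromatic): no H
  1 × N (charge +1): no H
  1 × N: no H
  Total hydrogens = 23.
Net charge -1.
Molecular formula: C19H23N2O6-

C19H23N2O6-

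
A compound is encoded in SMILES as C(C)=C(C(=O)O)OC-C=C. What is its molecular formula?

Heavy atoms from the SMILES: 7 C, 3 O.
Implicit hydrogens by atom environment:
  2 × C: 2 H each → 4
  2 × C: 1 H each → 2
  2 × C: no H
  2 × O: no H
  1 × C: 3 H
  1 × O: 1 H
  Total hydrogens = 10.
Molecular formula: C7H10O3

C7H10O3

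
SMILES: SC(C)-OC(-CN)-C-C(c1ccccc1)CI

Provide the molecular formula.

C13H20INOS

Heavy atoms from the SMILES: 13 C, 1 I, 1 N, 1 O, 1 S.
Implicit hydrogens by atom environment:
  5 × C (aromatic): 1 H each → 5
  3 × C: 2 H each → 6
  3 × C: 1 H each → 3
  1 × C: 3 H
  1 × C (aromatic): no H
  1 × I: no H
  1 × N: 2 H
  1 × O: no H
  1 × S: 1 H
  Total hydrogens = 20.
Molecular formula: C13H20INOS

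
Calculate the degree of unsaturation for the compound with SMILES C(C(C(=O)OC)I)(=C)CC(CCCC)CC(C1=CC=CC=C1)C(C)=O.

7

Molecular formula from the SMILES: C21H29IO3.
DoU = (2C + 2 + N − H − X)/2 = (2·21 + 2 + 0 − 29 − 1)/2 = 14/2 = 7.
(Structurally: 1 ring(s) + 6 π bond(s) = 7.)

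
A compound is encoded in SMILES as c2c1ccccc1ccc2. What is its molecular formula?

Heavy atoms from the SMILES: 10 C.
Implicit hydrogens by atom environment:
  8 × C (aromatic): 1 H each → 8
  2 × C (aromatic): no H
  Total hydrogens = 8.
Molecular formula: C10H8

C10H8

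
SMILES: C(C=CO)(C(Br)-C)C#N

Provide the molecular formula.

Heavy atoms from the SMILES: 1 Br, 6 C, 1 N, 1 O.
Implicit hydrogens by atom environment:
  4 × C: 1 H each → 4
  1 × Br: no H
  1 × C: 3 H
  1 × C: no H
  1 × N: no H
  1 × O: 1 H
  Total hydrogens = 8.
Molecular formula: C6H8BrNO

C6H8BrNO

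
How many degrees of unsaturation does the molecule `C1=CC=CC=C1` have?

4

Molecular formula from the SMILES: C6H6.
DoU = (2C + 2 + N − H − X)/2 = (2·6 + 2 + 0 − 6 − 0)/2 = 8/2 = 4.
(Structurally: 1 ring(s) + 3 π bond(s) = 4.)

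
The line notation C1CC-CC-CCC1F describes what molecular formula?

C8H15F

Heavy atoms from the SMILES: 8 C, 1 F.
Implicit hydrogens by atom environment:
  7 × C: 2 H each → 14
  1 × C: 1 H
  1 × F: no H
  Total hydrogens = 15.
Molecular formula: C8H15F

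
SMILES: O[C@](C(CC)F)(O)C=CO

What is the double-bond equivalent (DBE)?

Molecular formula from the SMILES: C6H11FO3.
DoU = (2C + 2 + N − H − X)/2 = (2·6 + 2 + 0 − 11 − 1)/2 = 2/2 = 1.
(Structurally: 0 ring(s) + 1 π bond(s) = 1.)

1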